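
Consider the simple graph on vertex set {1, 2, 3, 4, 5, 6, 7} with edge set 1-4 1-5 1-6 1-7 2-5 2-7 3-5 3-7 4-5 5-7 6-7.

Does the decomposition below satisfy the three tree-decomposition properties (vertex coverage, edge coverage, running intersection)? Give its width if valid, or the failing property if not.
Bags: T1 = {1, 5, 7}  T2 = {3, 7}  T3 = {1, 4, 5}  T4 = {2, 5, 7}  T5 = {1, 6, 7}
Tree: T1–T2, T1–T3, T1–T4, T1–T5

A tree decomposition must satisfy three properties: every vertex lies in some bag; for every edge, both endpoints lie together in some bag; and for every vertex, the bags containing it form a connected subtree. Here edge (5,3) lies in no bag, so the decomposition is invalid.

No — edge (5,3) lies in no bag.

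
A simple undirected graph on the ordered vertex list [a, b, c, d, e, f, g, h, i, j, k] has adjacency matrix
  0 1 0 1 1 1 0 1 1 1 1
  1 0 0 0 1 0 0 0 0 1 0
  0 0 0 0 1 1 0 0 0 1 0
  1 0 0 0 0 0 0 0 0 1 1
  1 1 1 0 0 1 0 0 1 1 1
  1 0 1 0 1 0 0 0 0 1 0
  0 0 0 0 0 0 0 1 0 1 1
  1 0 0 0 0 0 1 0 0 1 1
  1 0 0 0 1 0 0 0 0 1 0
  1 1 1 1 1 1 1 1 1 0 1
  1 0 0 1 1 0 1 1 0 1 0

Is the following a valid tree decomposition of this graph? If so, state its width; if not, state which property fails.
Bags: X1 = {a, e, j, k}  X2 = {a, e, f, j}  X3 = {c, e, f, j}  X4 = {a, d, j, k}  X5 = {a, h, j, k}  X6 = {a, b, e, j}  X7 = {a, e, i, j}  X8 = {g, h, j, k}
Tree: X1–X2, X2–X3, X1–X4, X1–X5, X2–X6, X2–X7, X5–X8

Every vertex of G appears in some bag (union = {a, b, c, d, e, f, g, h, i, j, k}); every edge is covered by a bag; and for each vertex v the set of bags containing v is connected in the bag tree. The decomposition is therefore valid. The largest bag has 4 vertices, so the width is 3.

Yes; width 3.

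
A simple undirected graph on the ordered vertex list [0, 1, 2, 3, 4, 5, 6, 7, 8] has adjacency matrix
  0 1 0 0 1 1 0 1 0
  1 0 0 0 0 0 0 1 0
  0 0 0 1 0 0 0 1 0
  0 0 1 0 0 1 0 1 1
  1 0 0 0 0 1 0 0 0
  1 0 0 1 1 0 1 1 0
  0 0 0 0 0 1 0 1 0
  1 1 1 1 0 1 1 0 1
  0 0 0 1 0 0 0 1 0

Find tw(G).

2

A width-2 tree decomposition is:
Bags: B1 = {3, 5, 7}  B2 = {0, 5, 7}  B3 = {0, 1, 7}  B4 = {3, 7, 8}  B5 = {5, 6, 7}  B6 = {2, 3, 7}  B7 = {0, 4, 5}
Tree: B1–B2, B2–B3, B1–B4, B1–B5, B1–B6, B2–B7
Each bag holds 3 vertices, so the decomposition has width 2, which upper-bounds the treewidth. On the other hand G contains the 3-clique {0, 4, 5}. A clique must lie in a single bag of any decomposition, so no decomposition can have width below 2. Therefore the treewidth is 2.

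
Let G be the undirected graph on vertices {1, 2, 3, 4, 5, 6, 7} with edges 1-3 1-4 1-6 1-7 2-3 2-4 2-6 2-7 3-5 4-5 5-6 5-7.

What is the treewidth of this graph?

3

A width-3 tree decomposition is:
Bags: B1 = {1, 2, 5, 6}  B2 = {1, 2, 3, 5}  B3 = {1, 2, 4, 5}  B4 = {1, 2, 5, 7}
Tree: B1–B2, B2–B3, B3–B4
Each bag holds 4 vertices, so the decomposition has width 3, which upper-bounds the treewidth. For the lower bound: the 4 vertex sets {2,6}, {1,3}, {5}, {4} are disjoint, each induces a connected subgraph, and every pair is joined by at least one edge of G. Contracting each set to a single vertex therefore yields K_{4} as a minor, and since treewidth is minor-monotone, tw(G) ≥ tw(K_{4}) = 3. Therefore the treewidth is 3.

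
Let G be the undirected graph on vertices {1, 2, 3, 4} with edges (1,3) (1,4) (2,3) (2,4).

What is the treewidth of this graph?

A width-2 tree decomposition is:
Bags: B1 = {1, 2, 4}  B2 = {1, 2, 3}
Tree: B1–B2
Each bag holds 3 vertices, so the decomposition has width 2, which upper-bounds the treewidth. Since 2–4–1–3–2 is a cycle in G, G is not acyclic. Forests are exactly the graphs of treewidth ≤ 1, so tw(G) ≥ 2. Hence tw(G) = 2 exactly.

2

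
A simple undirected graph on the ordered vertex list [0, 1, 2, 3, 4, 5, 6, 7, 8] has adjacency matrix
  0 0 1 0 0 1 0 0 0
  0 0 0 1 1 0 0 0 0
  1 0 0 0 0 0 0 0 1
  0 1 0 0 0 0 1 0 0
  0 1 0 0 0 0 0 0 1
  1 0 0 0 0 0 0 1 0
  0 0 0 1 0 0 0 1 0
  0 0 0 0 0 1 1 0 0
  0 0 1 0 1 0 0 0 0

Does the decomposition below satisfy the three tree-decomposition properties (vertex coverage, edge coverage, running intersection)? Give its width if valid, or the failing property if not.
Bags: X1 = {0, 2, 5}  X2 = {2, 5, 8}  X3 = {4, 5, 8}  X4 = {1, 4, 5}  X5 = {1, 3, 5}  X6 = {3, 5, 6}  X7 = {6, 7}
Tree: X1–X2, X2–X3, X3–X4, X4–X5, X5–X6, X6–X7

A tree decomposition must satisfy three properties: every vertex lies in some bag; for every edge, both endpoints lie together in some bag; and for every vertex, the bags containing it form a connected subtree. Here edge (5,7) lies in no bag, so the decomposition is invalid.

No — edge (5,7) lies in no bag.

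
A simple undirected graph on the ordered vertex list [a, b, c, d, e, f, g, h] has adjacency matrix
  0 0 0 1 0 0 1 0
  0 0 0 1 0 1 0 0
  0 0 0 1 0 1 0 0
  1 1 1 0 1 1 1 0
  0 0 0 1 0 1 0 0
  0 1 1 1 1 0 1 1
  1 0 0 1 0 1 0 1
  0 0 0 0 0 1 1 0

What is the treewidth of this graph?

2

A width-2 tree decomposition is:
Bags: B1 = {b, d, f}  B2 = {c, d, f}  B3 = {d, f, g}  B4 = {a, d, g}  B5 = {f, g, h}  B6 = {d, e, f}
Tree: B1–B2, B1–B3, B3–B4, B3–B5, B2–B6
The largest bag has 3 vertices, giving width 2; this decomposition certifies tw(G) ≤ 2. Conversely, {a, d, g} is a clique of size 3, and the vertices of any clique must share a bag in every tree decomposition; so some bag has ≥ 3 vertices and tw(G) ≥ 2. Therefore the treewidth is 2.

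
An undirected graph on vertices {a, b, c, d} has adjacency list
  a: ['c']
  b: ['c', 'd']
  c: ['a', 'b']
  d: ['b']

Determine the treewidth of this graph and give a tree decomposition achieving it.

Treewidth 1.
One optimal decomposition is:
Bags: B1 = {b, d}  B2 = {b, c}  B3 = {a, c}
Tree: B1–B2, B2–B3

Every bag has size at most 2, so the width is 2 − 1 = 1 and tw(G) ≤ 1. G has an edge, so its treewidth is at least 1. Hence tw(G) = 1 exactly.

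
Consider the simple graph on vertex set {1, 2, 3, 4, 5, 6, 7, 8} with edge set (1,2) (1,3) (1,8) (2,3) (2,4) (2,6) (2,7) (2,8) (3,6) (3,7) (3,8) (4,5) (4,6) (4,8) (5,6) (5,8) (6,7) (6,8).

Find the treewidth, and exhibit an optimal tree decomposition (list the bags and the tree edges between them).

The largest bag has 4 vertices, giving width 3; this decomposition certifies tw(G) ≤ 3. Conversely, {1, 2, 3, 8} is a clique of size 4, and the vertices of any clique must share a bag in every tree decomposition; so some bag has ≥ 4 vertices and tw(G) ≥ 3. Hence tw(G) = 3 exactly.

Treewidth 3.
Bags: B1 = {2, 3, 6, 8}  B2 = {1, 2, 3, 8}  B3 = {2, 4, 6, 8}  B4 = {4, 5, 6, 8}  B5 = {2, 3, 6, 7}
Tree: B1–B2, B1–B3, B3–B4, B1–B5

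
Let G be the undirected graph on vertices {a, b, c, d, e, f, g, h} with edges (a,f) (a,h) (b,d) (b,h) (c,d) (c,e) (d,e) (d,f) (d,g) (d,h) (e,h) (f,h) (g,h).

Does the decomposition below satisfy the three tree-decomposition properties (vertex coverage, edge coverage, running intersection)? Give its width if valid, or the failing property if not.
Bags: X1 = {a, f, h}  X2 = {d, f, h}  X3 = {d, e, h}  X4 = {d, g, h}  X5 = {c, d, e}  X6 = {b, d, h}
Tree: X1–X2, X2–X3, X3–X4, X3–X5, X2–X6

Yes; width 2.

Checking the three conditions: (i) the bags cover all of {a, b, c, d, e, f, g, h}; (ii) for each edge, some bag contains both endpoints; (iii) the bags containing any fixed vertex form a subtree. All hold, so the decomposition is valid with width 3 − 1 = 2.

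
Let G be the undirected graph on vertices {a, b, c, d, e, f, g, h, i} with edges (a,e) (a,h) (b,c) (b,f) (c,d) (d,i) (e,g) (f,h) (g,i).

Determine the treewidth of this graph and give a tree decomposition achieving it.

The largest bag has 3 vertices, giving width 2; this decomposition certifies tw(G) ≤ 2. Since g–e–a–h–f–b–c–d–i–g is a cycle in G, G is not acyclic. Forests are exactly the graphs of treewidth ≤ 1, so tw(G) ≥ 2. Hence tw(G) = 2 exactly.

Treewidth 2.
Bags: B1 = {a, e, g}  B2 = {a, g, h}  B3 = {f, g, h}  B4 = {b, f, g}  B5 = {b, c, g}  B6 = {c, d, g}  B7 = {d, g, i}
Tree: B1–B2, B2–B3, B3–B4, B4–B5, B5–B6, B6–B7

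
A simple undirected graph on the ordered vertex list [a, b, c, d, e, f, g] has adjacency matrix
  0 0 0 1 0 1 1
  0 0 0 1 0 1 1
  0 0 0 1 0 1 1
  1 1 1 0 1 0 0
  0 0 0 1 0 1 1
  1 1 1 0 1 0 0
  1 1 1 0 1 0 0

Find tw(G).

3

A width-3 tree decomposition is:
Bags: B1 = {c, d, f, g}  B2 = {d, e, f, g}  B3 = {b, d, f, g}  B4 = {a, d, f, g}
Tree: B1–B2, B2–B3, B3–B4
Every bag has size at most 4, so the width is 4 − 1 = 3 and tw(G) ≤ 3. For the lower bound: the 4 vertex sets {c,f}, {d,e}, {g}, {b} are disjoint, each induces a connected subgraph, and every pair is joined by at least one edge of G. Contracting each set to a single vertex therefore yields K_{4} as a minor, and since treewidth is minor-monotone, tw(G) ≥ tw(K_{4}) = 3. Combining the bounds, tw(G) = 3.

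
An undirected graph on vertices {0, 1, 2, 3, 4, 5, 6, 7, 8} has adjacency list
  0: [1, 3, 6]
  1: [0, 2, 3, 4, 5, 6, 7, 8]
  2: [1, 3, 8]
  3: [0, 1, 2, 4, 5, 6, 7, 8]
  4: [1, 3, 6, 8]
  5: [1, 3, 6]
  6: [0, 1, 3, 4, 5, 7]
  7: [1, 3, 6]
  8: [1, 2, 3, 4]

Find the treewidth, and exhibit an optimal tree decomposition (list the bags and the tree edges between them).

The largest bag has 4 vertices, giving width 3; this decomposition certifies tw(G) ≤ 3. For the lower bound, the 4 vertices {1, 2, 3, 8} are pairwise adjacent, and any tree decomposition puts a clique entirely inside one bag — forcing width ≥ 3. The upper and lower bounds meet at 3, so that is the treewidth.

Treewidth 3.
One such decomposition:
Bags: B1 = {1, 3, 6, 7}  B2 = {1, 3, 5, 6}  B3 = {1, 3, 4, 6}  B4 = {1, 3, 4, 8}  B5 = {0, 1, 3, 6}  B6 = {1, 2, 3, 8}
Tree: B1–B2, B1–B3, B3–B4, B1–B5, B4–B6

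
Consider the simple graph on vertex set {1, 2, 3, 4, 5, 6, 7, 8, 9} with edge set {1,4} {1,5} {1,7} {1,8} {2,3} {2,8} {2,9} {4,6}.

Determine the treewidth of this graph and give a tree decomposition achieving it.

Each bag holds 2 vertices, so the decomposition has width 1, which upper-bounds the treewidth. Any graph with an edge has treewidth ≥ 1, and G has the edge 2–9. Hence tw(G) = 1 exactly.

Treewidth 1.
Bags: B1 = {2, 9}  B2 = {2, 8}  B3 = {2, 3}  B4 = {1, 8}  B5 = {1, 5}  B6 = {1, 4}  B7 = {4, 6}  B8 = {1, 7}
Tree: B1–B2, B2–B3, B2–B4, B4–B5, B5–B6, B6–B7, B4–B8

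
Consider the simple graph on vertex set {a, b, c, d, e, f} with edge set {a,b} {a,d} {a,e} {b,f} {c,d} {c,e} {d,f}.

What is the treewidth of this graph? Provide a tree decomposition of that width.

Each bag holds 3 vertices, so the decomposition has width 2, which upper-bounds the treewidth. The edges e–c–d–a–e form a cycle, so G is not a tree and its treewidth is at least 2. Combining the bounds, tw(G) = 2.

Treewidth 2.
Bags: B1 = {a, c, e}  B2 = {a, c, d}  B3 = {a, b, d}  B4 = {b, d, f}
Tree: B1–B2, B2–B3, B3–B4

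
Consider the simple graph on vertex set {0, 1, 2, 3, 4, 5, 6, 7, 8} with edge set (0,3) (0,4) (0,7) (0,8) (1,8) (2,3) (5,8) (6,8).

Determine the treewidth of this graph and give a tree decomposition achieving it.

Treewidth 1.
Bags: B1 = {0, 8}  B2 = {6, 8}  B3 = {0, 3}  B4 = {0, 7}  B5 = {2, 3}  B6 = {5, 8}  B7 = {1, 8}  B8 = {0, 4}
Tree: B1–B2, B1–B3, B3–B4, B3–B5, B2–B6, B6–B7, B1–B8

The largest bag has 2 vertices, giving width 1; this decomposition certifies tw(G) ≤ 1. Since G has at least one edge (e.g. 0–8), it is not an edgeless graph, so tw(G) ≥ 1. Combining the bounds, tw(G) = 1.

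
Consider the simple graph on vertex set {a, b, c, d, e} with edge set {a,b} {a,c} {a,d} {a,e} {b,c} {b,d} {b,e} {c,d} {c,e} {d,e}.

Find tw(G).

4

A width-4 tree decomposition is:
Bags: B1 = {a, b, c, d, e}
Tree: (single bag)
A single bag containing all 5 vertices is trivially a valid decomposition of width 4. Conversely, {a, b, c, d, e} is a clique of size 5, and the vertices of any clique must share a bag in every tree decomposition; so some bag has ≥ 5 vertices and tw(G) ≥ 4. Hence tw(G) = 4 exactly.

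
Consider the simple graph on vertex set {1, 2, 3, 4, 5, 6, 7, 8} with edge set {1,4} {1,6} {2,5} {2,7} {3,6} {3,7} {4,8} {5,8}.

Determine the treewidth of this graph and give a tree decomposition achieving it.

Treewidth 2.
One optimal decomposition is:
Bags: B1 = {4, 5, 8}  B2 = {1, 4, 5}  B3 = {1, 5, 6}  B4 = {3, 5, 6}  B5 = {3, 5, 7}  B6 = {2, 5, 7}
Tree: B1–B2, B2–B3, B3–B4, B4–B5, B5–B6

Every bag has size at most 3, so the width is 3 − 1 = 2 and tw(G) ≤ 2. For the lower bound, G contains the cycle 5–8–4–1–6–3–7–2–5, so G is not a forest; only forests have treewidth ≤ 1, hence tw(G) ≥ 2. Therefore the treewidth is 2.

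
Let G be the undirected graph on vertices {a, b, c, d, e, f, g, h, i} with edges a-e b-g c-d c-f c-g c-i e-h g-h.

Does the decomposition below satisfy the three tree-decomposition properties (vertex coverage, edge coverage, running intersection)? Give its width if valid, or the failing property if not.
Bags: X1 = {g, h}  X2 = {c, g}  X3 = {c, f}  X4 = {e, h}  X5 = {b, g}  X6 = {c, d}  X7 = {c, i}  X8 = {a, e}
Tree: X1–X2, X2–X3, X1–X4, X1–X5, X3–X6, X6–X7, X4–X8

Yes; width 1.

Vertex coverage: the bags together contain {a, b, c, d, e, f, g, h, i}, the full vertex set. Edge coverage: each edge of G has both endpoints in at least one bag. Running intersection: for every vertex, the bags containing it form a connected subtree. All three properties hold, so this is a valid tree decomposition of width max|bag| − 1 = 1, and hence tw(G) ≤ 1.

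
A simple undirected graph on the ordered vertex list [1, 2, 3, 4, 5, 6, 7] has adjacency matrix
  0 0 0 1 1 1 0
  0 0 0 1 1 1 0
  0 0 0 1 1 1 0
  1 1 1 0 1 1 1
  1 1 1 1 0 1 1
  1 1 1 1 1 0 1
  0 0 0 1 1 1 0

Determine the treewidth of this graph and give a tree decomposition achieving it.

Treewidth 3.
One optimal decomposition is:
Bags: B1 = {1, 4, 5, 6}  B2 = {4, 5, 6, 7}  B3 = {2, 4, 5, 6}  B4 = {3, 4, 5, 6}
Tree: B1–B2, B1–B3, B1–B4

Every bag has size at most 4, so the width is 4 − 1 = 3 and tw(G) ≤ 3. On the other hand G contains the 4-clique {1, 4, 5, 6}. A clique must lie in a single bag of any decomposition, so no decomposition can have width below 3. The upper and lower bounds meet at 3, so that is the treewidth.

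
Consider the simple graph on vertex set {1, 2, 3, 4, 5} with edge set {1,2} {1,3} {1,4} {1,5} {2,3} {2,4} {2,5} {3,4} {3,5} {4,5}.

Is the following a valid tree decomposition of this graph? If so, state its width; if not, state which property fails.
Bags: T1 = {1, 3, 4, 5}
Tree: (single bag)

A tree decomposition must satisfy three properties: every vertex lies in some bag; for every edge, both endpoints lie together in some bag; and for every vertex, the bags containing it form a connected subtree. Here vertex 2 appears in no bag, so the decomposition is invalid.

No — vertex 2 appears in no bag.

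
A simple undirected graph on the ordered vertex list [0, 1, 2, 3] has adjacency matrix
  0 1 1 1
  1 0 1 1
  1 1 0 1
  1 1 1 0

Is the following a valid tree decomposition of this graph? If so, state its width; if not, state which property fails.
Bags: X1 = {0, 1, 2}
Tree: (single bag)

No — vertex 3 appears in no bag.

A tree decomposition must satisfy three properties: every vertex lies in some bag; for every edge, both endpoints lie together in some bag; and for every vertex, the bags containing it form a connected subtree. Here vertex 3 appears in no bag, so the decomposition is invalid.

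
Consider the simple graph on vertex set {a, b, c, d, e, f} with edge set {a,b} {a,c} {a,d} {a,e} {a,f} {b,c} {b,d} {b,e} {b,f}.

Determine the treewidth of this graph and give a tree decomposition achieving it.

Every bag has size at most 3, so the width is 3 − 1 = 2 and tw(G) ≤ 2. Conversely, {a, b, d} is a clique of size 3, and the vertices of any clique must share a bag in every tree decomposition; so some bag has ≥ 3 vertices and tw(G) ≥ 2. Therefore the treewidth is 2.

Treewidth 2.
One optimal decomposition is:
Bags: B1 = {a, b, f}  B2 = {a, b, e}  B3 = {a, b, c}  B4 = {a, b, d}
Tree: B1–B2, B2–B3, B3–B4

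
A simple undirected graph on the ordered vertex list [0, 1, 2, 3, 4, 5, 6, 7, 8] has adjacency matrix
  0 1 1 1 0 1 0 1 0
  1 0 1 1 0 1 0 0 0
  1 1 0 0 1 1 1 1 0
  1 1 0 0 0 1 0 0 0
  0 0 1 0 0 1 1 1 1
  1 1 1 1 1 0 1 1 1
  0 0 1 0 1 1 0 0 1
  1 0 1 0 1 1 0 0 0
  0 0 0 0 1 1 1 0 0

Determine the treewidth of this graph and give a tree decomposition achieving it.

Every bag has size at most 4, so the width is 4 − 1 = 3 and tw(G) ≤ 3. Conversely, {4, 5, 6, 8} is a clique of size 4, and the vertices of any clique must share a bag in every tree decomposition; so some bag has ≥ 4 vertices and tw(G) ≥ 3. Hence tw(G) = 3 exactly.

Treewidth 3.
One optimal decomposition is:
Bags: B1 = {0, 1, 2, 5}  B2 = {0, 2, 5, 7}  B3 = {2, 4, 5, 7}  B4 = {2, 4, 5, 6}  B5 = {0, 1, 3, 5}  B6 = {4, 5, 6, 8}
Tree: B1–B2, B2–B3, B3–B4, B1–B5, B4–B6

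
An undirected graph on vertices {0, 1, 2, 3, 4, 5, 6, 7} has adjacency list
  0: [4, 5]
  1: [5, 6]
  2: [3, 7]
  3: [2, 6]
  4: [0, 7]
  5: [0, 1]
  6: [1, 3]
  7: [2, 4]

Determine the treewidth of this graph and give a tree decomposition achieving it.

Treewidth 2.
One optimal decomposition is:
Bags: B1 = {2, 3, 7}  B2 = {3, 4, 7}  B3 = {0, 3, 4}  B4 = {0, 3, 5}  B5 = {1, 3, 5}  B6 = {1, 3, 6}
Tree: B1–B2, B2–B3, B3–B4, B4–B5, B5–B6

Each bag holds 3 vertices, so the decomposition has width 2, which upper-bounds the treewidth. For the lower bound, G contains the cycle 3–2–7–4–0–5–1–6–3, so G is not a forest; only forests have treewidth ≤ 1, hence tw(G) ≥ 2. Combining the bounds, tw(G) = 2.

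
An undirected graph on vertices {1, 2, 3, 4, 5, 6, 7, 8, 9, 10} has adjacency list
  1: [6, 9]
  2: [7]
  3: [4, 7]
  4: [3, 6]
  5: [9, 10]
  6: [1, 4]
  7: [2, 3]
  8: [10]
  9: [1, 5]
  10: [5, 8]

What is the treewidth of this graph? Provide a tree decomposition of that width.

Treewidth 1.
One such decomposition:
Bags: B1 = {2, 7}  B2 = {3, 7}  B3 = {3, 4}  B4 = {4, 6}  B5 = {1, 6}  B6 = {1, 9}  B7 = {5, 9}  B8 = {5, 10}  B9 = {8, 10}
Tree: B1–B2, B2–B3, B3–B4, B4–B5, B5–B6, B6–B7, B7–B8, B8–B9

The largest bag has 2 vertices, giving width 1; this decomposition certifies tw(G) ≤ 1. Since G has at least one edge (e.g. 2–7), it is not an edgeless graph, so tw(G) ≥ 1. Combining the bounds, tw(G) = 1.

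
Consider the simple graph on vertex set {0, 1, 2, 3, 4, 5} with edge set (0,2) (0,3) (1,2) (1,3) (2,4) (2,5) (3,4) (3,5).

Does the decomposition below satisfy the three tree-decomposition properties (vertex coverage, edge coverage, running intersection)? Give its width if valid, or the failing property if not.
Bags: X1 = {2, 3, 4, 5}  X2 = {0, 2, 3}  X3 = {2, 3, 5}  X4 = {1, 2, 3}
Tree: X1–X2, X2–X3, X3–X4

No — bags containing vertex 5 are not connected in the tree.

A tree decomposition must satisfy three properties: every vertex lies in some bag; for every edge, both endpoints lie together in some bag; and for every vertex, the bags containing it form a connected subtree. Here bags containing vertex 5 are not connected in the tree, so the decomposition is invalid.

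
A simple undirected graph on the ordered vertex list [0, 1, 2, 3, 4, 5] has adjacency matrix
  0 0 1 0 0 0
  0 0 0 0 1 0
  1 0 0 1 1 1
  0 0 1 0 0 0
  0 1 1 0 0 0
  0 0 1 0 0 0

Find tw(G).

A width-1 tree decomposition is:
Bags: B1 = {2, 5}  B2 = {0, 2}  B3 = {2, 4}  B4 = {1, 4}  B5 = {2, 3}
Tree: B1–B2, B2–B3, B3–B4, B1–B5
The largest bag has 2 vertices, giving width 1; this decomposition certifies tw(G) ≤ 1. Since G has at least one edge (e.g. 2–5), it is not an edgeless graph, so tw(G) ≥ 1. Hence tw(G) = 1 exactly.

1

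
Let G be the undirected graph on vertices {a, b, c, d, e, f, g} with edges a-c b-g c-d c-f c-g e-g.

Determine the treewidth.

A width-1 tree decomposition is:
Bags: B1 = {c, g}  B2 = {c, d}  B3 = {a, c}  B4 = {e, g}  B5 = {c, f}  B6 = {b, g}
Tree: B1–B2, B2–B3, B1–B4, B2–B5, B4–B6
The largest bag has 2 vertices, giving width 1; this decomposition certifies tw(G) ≤ 1. G has an edge, so its treewidth is at least 1. Combining the bounds, tw(G) = 1.

1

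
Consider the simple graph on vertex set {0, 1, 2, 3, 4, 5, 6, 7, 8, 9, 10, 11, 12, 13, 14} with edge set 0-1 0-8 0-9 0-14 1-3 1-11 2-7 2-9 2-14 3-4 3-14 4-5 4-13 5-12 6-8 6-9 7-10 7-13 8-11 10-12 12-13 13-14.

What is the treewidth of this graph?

3

A width-3 tree decomposition is:
Bags: B1 = {6, 8, 9, 11}  B2 = {0, 8, 9, 11}  B3 = {0, 1, 9, 11}  B4 = {0, 1, 2, 9}  B5 = {0, 1, 2, 14}  B6 = {1, 2, 3, 14}  B7 = {2, 3, 7, 14}  B8 = {3, 7, 13, 14}  B9 = {3, 4, 7, 13}  B10 = {4, 7, 10, 13}  B11 = {4, 10, 12, 13}  B12 = {4, 5, 10, 12}
Tree: B1–B2, B2–B3, B3–B4, B4–B5, B5–B6, B6–B7, B7–B8, B8–B9, B9–B10, B10–B11, B11–B12
The largest bag has 4 vertices, giving width 3; this decomposition certifies tw(G) ≤ 3. For the lower bound: the 4 vertex sets {6,8,11}, {9}, {0}, {1,2,3,14} are disjoint, each induces a connected subgraph, and every pair is joined by at least one edge of G. Contracting each set to a single vertex therefore yields K_{4} as a minor, and since treewidth is minor-monotone, tw(G) ≥ tw(K_{4}) = 3. The upper and lower bounds meet at 3, so that is the treewidth.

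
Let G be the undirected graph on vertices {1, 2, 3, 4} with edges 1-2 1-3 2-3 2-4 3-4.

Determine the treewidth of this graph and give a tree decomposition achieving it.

Treewidth 2.
Bags: B1 = {1, 2, 3}  B2 = {2, 3, 4}
Tree: B1–B2

Every bag has size at most 3, so the width is 3 − 1 = 2 and tw(G) ≤ 2. On the other hand G contains the 3-clique {1, 2, 3}. A clique must lie in a single bag of any decomposition, so no decomposition can have width below 2. Combining the bounds, tw(G) = 2.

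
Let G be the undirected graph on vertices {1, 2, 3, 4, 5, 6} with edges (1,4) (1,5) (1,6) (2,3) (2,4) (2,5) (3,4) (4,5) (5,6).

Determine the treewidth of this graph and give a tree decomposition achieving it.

The largest bag has 3 vertices, giving width 2; this decomposition certifies tw(G) ≤ 2. Conversely, {1, 4, 5} is a clique of size 3, and the vertices of any clique must share a bag in every tree decomposition; so some bag has ≥ 3 vertices and tw(G) ≥ 2. Hence tw(G) = 2 exactly.

Treewidth 2.
One optimal decomposition is:
Bags: B1 = {1, 4, 5}  B2 = {2, 4, 5}  B3 = {1, 5, 6}  B4 = {2, 3, 4}
Tree: B1–B2, B1–B3, B2–B4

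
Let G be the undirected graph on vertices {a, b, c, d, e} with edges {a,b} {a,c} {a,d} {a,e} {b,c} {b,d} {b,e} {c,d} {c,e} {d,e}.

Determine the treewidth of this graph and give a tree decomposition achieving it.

A single bag containing all 5 vertices is trivially a valid decomposition of width 4. For the lower bound, the 5 vertices {a, b, c, d, e} are pairwise adjacent, and any tree decomposition puts a clique entirely inside one bag — forcing width ≥ 4. Hence tw(G) = 4 exactly.

Treewidth 4.
One such decomposition:
Bags: B1 = {a, b, c, d, e}
Tree: (single bag)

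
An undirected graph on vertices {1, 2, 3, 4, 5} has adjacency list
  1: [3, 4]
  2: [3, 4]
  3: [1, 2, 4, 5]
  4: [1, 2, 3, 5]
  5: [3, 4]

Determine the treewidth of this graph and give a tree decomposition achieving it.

Each bag holds 3 vertices, so the decomposition has width 2, which upper-bounds the treewidth. On the other hand G contains the 3-clique {1, 3, 4}. A clique must lie in a single bag of any decomposition, so no decomposition can have width below 2. The upper and lower bounds meet at 2, so that is the treewidth.

Treewidth 2.
One optimal decomposition is:
Bags: B1 = {1, 3, 4}  B2 = {3, 4, 5}  B3 = {2, 3, 4}
Tree: B1–B2, B1–B3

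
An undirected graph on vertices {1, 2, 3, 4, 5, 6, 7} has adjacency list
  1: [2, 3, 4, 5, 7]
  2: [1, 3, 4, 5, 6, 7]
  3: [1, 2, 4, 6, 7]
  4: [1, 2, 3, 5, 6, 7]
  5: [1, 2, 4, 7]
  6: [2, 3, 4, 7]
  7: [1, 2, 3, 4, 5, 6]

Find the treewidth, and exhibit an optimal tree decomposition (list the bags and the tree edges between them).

Treewidth 4.
One such decomposition:
Bags: B1 = {1, 2, 4, 5, 7}  B2 = {1, 2, 3, 4, 7}  B3 = {2, 3, 4, 6, 7}
Tree: B1–B2, B2–B3

Each bag holds 5 vertices, so the decomposition has width 4, which upper-bounds the treewidth. For the lower bound, the 5 vertices {1, 2, 3, 4, 7} are pairwise adjacent, and any tree decomposition puts a clique entirely inside one bag — forcing width ≥ 4. The upper and lower bounds meet at 4, so that is the treewidth.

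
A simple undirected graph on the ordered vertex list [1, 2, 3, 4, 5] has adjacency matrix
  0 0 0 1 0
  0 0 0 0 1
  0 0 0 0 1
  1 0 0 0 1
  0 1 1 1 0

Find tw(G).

1

A width-1 tree decomposition is:
Bags: B1 = {2, 5}  B2 = {4, 5}  B3 = {1, 4}  B4 = {3, 5}
Tree: B1–B2, B2–B3, B1–B4
The largest bag has 2 vertices, giving width 1; this decomposition certifies tw(G) ≤ 1. G has an edge, so its treewidth is at least 1. The upper and lower bounds meet at 1, so that is the treewidth.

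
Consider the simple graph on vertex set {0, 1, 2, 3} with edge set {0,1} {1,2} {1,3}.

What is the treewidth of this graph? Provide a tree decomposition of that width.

Treewidth 1.
One optimal decomposition is:
Bags: B1 = {0, 1}  B2 = {1, 2}  B3 = {1, 3}
Tree: B1–B2, B2–B3

Every bag has size at most 2, so the width is 2 − 1 = 1 and tw(G) ≤ 1. Since G has at least one edge (e.g. 1–0), it is not an edgeless graph, so tw(G) ≥ 1. Therefore the treewidth is 1.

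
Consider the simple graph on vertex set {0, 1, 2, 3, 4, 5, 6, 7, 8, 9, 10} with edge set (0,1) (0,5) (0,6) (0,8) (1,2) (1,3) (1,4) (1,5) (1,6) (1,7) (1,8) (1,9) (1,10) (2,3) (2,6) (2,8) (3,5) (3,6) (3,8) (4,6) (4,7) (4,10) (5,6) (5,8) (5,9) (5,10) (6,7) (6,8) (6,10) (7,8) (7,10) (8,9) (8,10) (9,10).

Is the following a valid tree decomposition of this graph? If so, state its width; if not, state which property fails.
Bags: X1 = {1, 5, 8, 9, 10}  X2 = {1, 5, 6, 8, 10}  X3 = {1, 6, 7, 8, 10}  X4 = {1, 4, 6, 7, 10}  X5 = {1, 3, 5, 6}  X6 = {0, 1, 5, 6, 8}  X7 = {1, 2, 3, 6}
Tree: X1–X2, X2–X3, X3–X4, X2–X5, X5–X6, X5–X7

No — edge (8,3) lies in no bag.

A tree decomposition must satisfy three properties: every vertex lies in some bag; for every edge, both endpoints lie together in some bag; and for every vertex, the bags containing it form a connected subtree. Here edge (8,3) lies in no bag, so the decomposition is invalid.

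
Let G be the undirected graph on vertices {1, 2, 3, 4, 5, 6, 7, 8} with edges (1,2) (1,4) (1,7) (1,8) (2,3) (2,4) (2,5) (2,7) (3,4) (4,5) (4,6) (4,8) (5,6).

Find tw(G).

2

A width-2 tree decomposition is:
Bags: B1 = {1, 2, 4}  B2 = {2, 3, 4}  B3 = {1, 4, 8}  B4 = {2, 4, 5}  B5 = {4, 5, 6}  B6 = {1, 2, 7}
Tree: B1–B2, B1–B3, B2–B4, B4–B5, B1–B6
Every bag has size at most 3, so the width is 3 − 1 = 2 and tw(G) ≤ 2. Conversely, {1, 4, 8} is a clique of size 3, and the vertices of any clique must share a bag in every tree decomposition; so some bag has ≥ 3 vertices and tw(G) ≥ 2. The upper and lower bounds meet at 2, so that is the treewidth.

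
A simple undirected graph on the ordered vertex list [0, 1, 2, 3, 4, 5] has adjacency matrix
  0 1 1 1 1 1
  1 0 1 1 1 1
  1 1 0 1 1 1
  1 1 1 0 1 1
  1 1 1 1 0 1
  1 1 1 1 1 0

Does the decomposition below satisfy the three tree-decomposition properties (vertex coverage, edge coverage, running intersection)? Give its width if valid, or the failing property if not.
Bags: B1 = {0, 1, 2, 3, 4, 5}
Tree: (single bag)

Checking the three conditions: (i) the bags cover all of {0, 1, 2, 3, 4, 5}; (ii) for each edge, some bag contains both endpoints; (iii) the bags containing any fixed vertex form a subtree. All hold, so the decomposition is valid with width 6 − 1 = 5.

Yes; width 5.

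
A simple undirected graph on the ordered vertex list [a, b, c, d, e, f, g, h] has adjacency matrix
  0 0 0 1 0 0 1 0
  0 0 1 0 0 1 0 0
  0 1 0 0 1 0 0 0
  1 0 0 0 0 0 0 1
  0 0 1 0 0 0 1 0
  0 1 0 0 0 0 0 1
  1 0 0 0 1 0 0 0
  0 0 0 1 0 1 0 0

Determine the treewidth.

2

A width-2 tree decomposition is:
Bags: B1 = {d, f, h}  B2 = {a, d, f}  B3 = {a, f, g}  B4 = {e, f, g}  B5 = {c, e, f}  B6 = {b, c, f}
Tree: B1–B2, B2–B3, B3–B4, B4–B5, B5–B6
Each bag holds 3 vertices, so the decomposition has width 2, which upper-bounds the treewidth. Since f–h–d–a–g–e–c–b–f is a cycle in G, G is not acyclic. Forests are exactly the graphs of treewidth ≤ 1, so tw(G) ≥ 2. Therefore the treewidth is 2.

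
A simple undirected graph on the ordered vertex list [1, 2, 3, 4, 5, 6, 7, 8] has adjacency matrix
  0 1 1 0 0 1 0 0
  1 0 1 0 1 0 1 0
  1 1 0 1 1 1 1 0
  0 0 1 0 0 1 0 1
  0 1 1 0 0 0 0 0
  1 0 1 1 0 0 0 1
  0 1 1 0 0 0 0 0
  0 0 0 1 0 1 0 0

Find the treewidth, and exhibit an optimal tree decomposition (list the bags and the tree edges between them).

Treewidth 2.
One optimal decomposition is:
Bags: B1 = {2, 3, 7}  B2 = {1, 2, 3}  B3 = {1, 3, 6}  B4 = {3, 4, 6}  B5 = {2, 3, 5}  B6 = {4, 6, 8}
Tree: B1–B2, B2–B3, B3–B4, B1–B5, B4–B6

Every bag has size at most 3, so the width is 3 − 1 = 2 and tw(G) ≤ 2. For the lower bound, the 3 vertices {4, 6, 8} are pairwise adjacent, and any tree decomposition puts a clique entirely inside one bag — forcing width ≥ 2. The upper and lower bounds meet at 2, so that is the treewidth.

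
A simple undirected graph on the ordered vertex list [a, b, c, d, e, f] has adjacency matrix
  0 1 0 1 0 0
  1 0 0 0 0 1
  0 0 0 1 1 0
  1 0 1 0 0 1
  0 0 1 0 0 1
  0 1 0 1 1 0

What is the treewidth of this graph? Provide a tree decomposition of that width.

The largest bag has 3 vertices, giving width 2; this decomposition certifies tw(G) ≤ 2. The edges e–c–d–f–e form a cycle, so G is not a tree and its treewidth is at least 2. Therefore the treewidth is 2.

Treewidth 2.
Bags: B1 = {c, e, f}  B2 = {c, d, f}  B3 = {b, d, f}  B4 = {a, b, d}
Tree: B1–B2, B2–B3, B3–B4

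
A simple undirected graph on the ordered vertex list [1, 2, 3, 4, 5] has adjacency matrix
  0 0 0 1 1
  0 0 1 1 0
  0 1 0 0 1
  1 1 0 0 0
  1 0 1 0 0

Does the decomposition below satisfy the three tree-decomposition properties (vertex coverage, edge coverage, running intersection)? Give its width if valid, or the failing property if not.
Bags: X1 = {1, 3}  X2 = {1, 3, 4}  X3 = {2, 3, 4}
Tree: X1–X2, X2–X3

A tree decomposition must satisfy three properties: every vertex lies in some bag; for every edge, both endpoints lie together in some bag; and for every vertex, the bags containing it form a connected subtree. Here vertex 5 appears in no bag, so the decomposition is invalid.

No — vertex 5 appears in no bag.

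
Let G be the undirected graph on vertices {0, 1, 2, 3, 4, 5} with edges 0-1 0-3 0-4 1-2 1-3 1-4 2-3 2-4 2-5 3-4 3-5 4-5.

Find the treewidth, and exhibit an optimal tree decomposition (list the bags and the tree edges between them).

Treewidth 3.
One optimal decomposition is:
Bags: B1 = {0, 1, 3, 4}  B2 = {1, 2, 3, 4}  B3 = {2, 3, 4, 5}
Tree: B1–B2, B2–B3

Every bag has size at most 4, so the width is 4 − 1 = 3 and tw(G) ≤ 3. Conversely, {0, 1, 3, 4} is a clique of size 4, and the vertices of any clique must share a bag in every tree decomposition; so some bag has ≥ 4 vertices and tw(G) ≥ 3. Hence tw(G) = 3 exactly.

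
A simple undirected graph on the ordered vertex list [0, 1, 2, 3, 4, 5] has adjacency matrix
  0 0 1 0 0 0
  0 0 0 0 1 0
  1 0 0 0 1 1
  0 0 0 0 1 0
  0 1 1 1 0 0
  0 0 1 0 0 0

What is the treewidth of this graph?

1

A width-1 tree decomposition is:
Bags: B1 = {2, 4}  B2 = {0, 2}  B3 = {2, 5}  B4 = {1, 4}  B5 = {3, 4}
Tree: B1–B2, B1–B3, B1–B4, B1–B5
Every bag has size at most 2, so the width is 2 − 1 = 1 and tw(G) ≤ 1. G has an edge, so its treewidth is at least 1. Hence tw(G) = 1 exactly.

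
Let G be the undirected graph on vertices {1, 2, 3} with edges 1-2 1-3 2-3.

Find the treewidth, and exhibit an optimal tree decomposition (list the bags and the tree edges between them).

Treewidth 2.
Bags: B1 = {1, 2, 3}
Tree: (single bag)

A single bag containing all 3 vertices is trivially a valid decomposition of width 2. For the lower bound, the 3 vertices {1, 2, 3} are pairwise adjacent, and any tree decomposition puts a clique entirely inside one bag — forcing width ≥ 2. Combining the bounds, tw(G) = 2.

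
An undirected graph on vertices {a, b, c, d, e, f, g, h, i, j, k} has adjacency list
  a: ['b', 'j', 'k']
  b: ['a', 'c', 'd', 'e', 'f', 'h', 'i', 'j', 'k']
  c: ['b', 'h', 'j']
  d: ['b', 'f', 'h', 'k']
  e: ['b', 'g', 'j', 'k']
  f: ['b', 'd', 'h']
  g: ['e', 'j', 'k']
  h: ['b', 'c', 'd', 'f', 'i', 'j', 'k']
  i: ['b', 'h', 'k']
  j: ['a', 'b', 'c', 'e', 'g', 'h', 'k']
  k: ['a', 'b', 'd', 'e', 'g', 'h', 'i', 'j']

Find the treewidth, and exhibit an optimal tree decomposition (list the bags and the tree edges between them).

Treewidth 3.
Bags: B1 = {b, h, j, k}  B2 = {b, e, j, k}  B3 = {b, d, h, k}  B4 = {e, g, j, k}  B5 = {b, c, h, j}  B6 = {b, d, f, h}  B7 = {a, b, j, k}  B8 = {b, h, i, k}
Tree: B1–B2, B1–B3, B2–B4, B1–B5, B3–B6, B2–B7, B1–B8

Each bag holds 4 vertices, so the decomposition has width 3, which upper-bounds the treewidth. Conversely, {e, g, j, k} is a clique of size 4, and the vertices of any clique must share a bag in every tree decomposition; so some bag has ≥ 4 vertices and tw(G) ≥ 3. Therefore the treewidth is 3.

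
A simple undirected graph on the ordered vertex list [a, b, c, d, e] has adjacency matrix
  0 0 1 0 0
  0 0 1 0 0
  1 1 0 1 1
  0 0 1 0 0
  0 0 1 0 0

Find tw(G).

1

A width-1 tree decomposition is:
Bags: B1 = {a, c}  B2 = {c, d}  B3 = {c, e}  B4 = {b, c}
Tree: B1–B2, B1–B3, B3–B4
Each bag holds 2 vertices, so the decomposition has width 1, which upper-bounds the treewidth. Any graph with an edge has treewidth ≥ 1, and G has the edge a–c. Hence tw(G) = 1 exactly.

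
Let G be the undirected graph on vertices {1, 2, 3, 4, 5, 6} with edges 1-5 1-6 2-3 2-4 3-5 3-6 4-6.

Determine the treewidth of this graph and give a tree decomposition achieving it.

Treewidth 2.
One such decomposition:
Bags: B1 = {2, 4, 6}  B2 = {2, 3, 6}  B3 = {1, 3, 6}  B4 = {1, 3, 5}
Tree: B1–B2, B2–B3, B3–B4

Each bag holds 3 vertices, so the decomposition has width 2, which upper-bounds the treewidth. Since 4–2–3–6–4 is a cycle in G, G is not acyclic. Forests are exactly the graphs of treewidth ≤ 1, so tw(G) ≥ 2. The upper and lower bounds meet at 2, so that is the treewidth.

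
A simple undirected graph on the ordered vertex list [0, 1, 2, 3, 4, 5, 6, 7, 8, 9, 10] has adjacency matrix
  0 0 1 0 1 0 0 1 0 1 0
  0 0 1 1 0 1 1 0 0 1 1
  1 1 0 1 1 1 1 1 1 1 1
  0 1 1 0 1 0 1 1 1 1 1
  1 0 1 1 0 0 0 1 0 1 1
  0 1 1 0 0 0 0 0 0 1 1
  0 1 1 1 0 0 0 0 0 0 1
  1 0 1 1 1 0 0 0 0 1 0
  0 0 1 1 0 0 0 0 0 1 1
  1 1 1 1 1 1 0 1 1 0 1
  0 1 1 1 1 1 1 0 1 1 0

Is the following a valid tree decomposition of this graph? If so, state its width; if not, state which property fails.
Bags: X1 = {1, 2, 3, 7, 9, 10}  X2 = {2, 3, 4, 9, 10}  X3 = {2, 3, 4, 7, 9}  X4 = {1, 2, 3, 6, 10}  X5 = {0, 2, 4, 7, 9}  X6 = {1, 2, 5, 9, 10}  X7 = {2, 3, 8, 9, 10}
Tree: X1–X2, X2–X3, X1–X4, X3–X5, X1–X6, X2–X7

A tree decomposition must satisfy three properties: every vertex lies in some bag; for every edge, both endpoints lie together in some bag; and for every vertex, the bags containing it form a connected subtree. Here bags containing vertex 7 are not connected in the tree, so the decomposition is invalid.

No — bags containing vertex 7 are not connected in the tree.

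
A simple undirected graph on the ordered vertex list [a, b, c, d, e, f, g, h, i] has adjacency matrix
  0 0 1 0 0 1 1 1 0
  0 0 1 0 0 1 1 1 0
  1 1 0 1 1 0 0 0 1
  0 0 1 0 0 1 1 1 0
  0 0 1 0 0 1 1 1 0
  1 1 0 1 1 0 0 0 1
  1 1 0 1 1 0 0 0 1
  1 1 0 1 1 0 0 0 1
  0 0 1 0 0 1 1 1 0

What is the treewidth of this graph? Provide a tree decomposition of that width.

Treewidth 4.
Bags: B1 = {c, f, g, h, i}  B2 = {c, e, f, g, h}  B3 = {c, d, f, g, h}  B4 = {b, c, f, g, h}  B5 = {a, c, f, g, h}
Tree: B1–B2, B2–B3, B3–B4, B4–B5

Each bag holds 5 vertices, so the decomposition has width 4, which upper-bounds the treewidth. For the lower bound: the 5 vertex sets {f,i}, {e,h}, {c,d}, {g}, {b} are disjoint, each induces a connected subgraph, and every pair is joined by at least one edge of G. Contracting each set to a single vertex therefore yields K_{5} as a minor, and since treewidth is minor-monotone, tw(G) ≥ tw(K_{5}) = 4. The upper and lower bounds meet at 4, so that is the treewidth.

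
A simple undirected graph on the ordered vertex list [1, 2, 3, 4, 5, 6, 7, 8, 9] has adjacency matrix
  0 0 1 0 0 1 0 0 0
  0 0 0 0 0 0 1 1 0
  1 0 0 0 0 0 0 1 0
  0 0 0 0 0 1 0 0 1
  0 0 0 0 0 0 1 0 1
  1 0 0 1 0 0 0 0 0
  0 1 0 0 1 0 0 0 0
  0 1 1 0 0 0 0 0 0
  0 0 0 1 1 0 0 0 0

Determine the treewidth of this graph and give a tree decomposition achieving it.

Each bag holds 3 vertices, so the decomposition has width 2, which upper-bounds the treewidth. Since 3–1–6–4–9–5–7–2–8–3 is a cycle in G, G is not acyclic. Forests are exactly the graphs of treewidth ≤ 1, so tw(G) ≥ 2. Therefore the treewidth is 2.

Treewidth 2.
Bags: B1 = {1, 3, 6}  B2 = {3, 4, 6}  B3 = {3, 4, 9}  B4 = {3, 5, 9}  B5 = {3, 5, 7}  B6 = {2, 3, 7}  B7 = {2, 3, 8}
Tree: B1–B2, B2–B3, B3–B4, B4–B5, B5–B6, B6–B7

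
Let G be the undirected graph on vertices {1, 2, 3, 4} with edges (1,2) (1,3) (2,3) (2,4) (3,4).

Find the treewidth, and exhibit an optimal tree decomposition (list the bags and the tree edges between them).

Treewidth 2.
Bags: B1 = {2, 3, 4}  B2 = {1, 2, 3}
Tree: B1–B2

Every bag has size at most 3, so the width is 3 − 1 = 2 and tw(G) ≤ 2. On the other hand G contains the 3-clique {1, 2, 3}. A clique must lie in a single bag of any decomposition, so no decomposition can have width below 2. Hence tw(G) = 2 exactly.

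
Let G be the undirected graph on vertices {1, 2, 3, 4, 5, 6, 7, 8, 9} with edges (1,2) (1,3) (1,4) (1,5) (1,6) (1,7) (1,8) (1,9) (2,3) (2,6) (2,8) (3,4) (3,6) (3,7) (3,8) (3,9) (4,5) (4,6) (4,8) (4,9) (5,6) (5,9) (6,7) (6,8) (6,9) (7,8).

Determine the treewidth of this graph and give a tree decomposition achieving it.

Every bag has size at most 5, so the width is 5 − 1 = 4 and tw(G) ≤ 4. For the lower bound, the 5 vertices {1, 2, 3, 6, 8} are pairwise adjacent, and any tree decomposition puts a clique entirely inside one bag — forcing width ≥ 4. Hence tw(G) = 4 exactly.

Treewidth 4.
One optimal decomposition is:
Bags: B1 = {1, 3, 4, 6, 8}  B2 = {1, 3, 6, 7, 8}  B3 = {1, 3, 4, 6, 9}  B4 = {1, 2, 3, 6, 8}  B5 = {1, 4, 5, 6, 9}
Tree: B1–B2, B1–B3, B2–B4, B3–B5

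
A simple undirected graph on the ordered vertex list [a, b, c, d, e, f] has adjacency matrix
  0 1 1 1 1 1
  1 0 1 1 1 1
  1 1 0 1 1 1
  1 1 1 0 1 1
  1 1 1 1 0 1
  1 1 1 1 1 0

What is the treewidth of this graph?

A width-5 tree decomposition is:
Bags: B1 = {a, b, c, d, e, f}
Tree: (single bag)
A single bag containing all 6 vertices is trivially a valid decomposition of width 5. On the other hand G contains the 6-clique {a, b, c, d, e, f}. A clique must lie in a single bag of any decomposition, so no decomposition can have width below 5. The upper and lower bounds meet at 5, so that is the treewidth.

5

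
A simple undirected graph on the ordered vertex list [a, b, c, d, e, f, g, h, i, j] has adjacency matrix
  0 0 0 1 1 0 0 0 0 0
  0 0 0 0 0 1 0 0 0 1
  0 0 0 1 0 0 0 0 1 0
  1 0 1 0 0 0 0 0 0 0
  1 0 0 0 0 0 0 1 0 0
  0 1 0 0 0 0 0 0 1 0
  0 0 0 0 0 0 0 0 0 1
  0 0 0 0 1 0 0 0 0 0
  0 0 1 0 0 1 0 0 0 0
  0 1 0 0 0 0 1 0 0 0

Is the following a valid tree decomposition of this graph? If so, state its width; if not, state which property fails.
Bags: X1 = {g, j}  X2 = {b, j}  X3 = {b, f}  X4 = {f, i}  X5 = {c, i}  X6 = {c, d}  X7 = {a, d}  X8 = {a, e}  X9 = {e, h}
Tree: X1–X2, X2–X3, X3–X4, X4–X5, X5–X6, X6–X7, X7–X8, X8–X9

Every vertex of G appears in some bag (union = {a, b, c, d, e, f, g, h, i, j}); every edge is covered by a bag; and for each vertex v the set of bags containing v is connected in the bag tree. The decomposition is therefore valid. The largest bag has 2 vertices, so the width is 1.

Yes; width 1.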